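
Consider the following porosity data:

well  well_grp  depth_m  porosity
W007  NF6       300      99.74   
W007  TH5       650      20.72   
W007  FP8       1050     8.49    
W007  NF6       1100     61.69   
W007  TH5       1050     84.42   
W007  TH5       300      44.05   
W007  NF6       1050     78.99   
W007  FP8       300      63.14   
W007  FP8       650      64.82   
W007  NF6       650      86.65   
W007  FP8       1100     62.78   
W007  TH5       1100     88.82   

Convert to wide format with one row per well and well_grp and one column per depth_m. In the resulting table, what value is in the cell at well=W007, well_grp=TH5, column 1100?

Wide layout: rows indexed by well and well_grp, columns are the 4 distinct depth_m values (300, 650, 1050, 1100).
Cell (well=W007, well_grp=TH5, depth_m=1100) draws from the long row where well=W007, well_grp=TH5 and depth_m=1100, which has porosity=88.82.

88.82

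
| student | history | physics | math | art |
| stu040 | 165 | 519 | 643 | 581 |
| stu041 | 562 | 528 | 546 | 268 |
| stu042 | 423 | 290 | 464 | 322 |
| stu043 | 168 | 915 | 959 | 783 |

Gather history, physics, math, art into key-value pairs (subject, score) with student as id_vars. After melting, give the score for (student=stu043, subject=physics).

915

Unpivoting turns each (student, wide-column) pair into one long row.
The wide cell at row stu043, column physics holds 915, so the long row (stu043, physics) has score=915.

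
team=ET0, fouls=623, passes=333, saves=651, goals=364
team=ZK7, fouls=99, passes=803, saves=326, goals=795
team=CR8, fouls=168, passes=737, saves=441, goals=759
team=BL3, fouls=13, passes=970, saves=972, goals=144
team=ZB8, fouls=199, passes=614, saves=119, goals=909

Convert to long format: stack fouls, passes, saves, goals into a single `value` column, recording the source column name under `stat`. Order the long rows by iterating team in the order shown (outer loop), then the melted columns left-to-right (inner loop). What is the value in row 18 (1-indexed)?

20 rows total (5 × 4). Row 18: index ⌊(18-1)/4⌋ = 4 into team → ZB8; (18-1) mod 4 = 1 into the melted columns → passes.
So row 18 is (ZB8, passes, 614); value = 614.

614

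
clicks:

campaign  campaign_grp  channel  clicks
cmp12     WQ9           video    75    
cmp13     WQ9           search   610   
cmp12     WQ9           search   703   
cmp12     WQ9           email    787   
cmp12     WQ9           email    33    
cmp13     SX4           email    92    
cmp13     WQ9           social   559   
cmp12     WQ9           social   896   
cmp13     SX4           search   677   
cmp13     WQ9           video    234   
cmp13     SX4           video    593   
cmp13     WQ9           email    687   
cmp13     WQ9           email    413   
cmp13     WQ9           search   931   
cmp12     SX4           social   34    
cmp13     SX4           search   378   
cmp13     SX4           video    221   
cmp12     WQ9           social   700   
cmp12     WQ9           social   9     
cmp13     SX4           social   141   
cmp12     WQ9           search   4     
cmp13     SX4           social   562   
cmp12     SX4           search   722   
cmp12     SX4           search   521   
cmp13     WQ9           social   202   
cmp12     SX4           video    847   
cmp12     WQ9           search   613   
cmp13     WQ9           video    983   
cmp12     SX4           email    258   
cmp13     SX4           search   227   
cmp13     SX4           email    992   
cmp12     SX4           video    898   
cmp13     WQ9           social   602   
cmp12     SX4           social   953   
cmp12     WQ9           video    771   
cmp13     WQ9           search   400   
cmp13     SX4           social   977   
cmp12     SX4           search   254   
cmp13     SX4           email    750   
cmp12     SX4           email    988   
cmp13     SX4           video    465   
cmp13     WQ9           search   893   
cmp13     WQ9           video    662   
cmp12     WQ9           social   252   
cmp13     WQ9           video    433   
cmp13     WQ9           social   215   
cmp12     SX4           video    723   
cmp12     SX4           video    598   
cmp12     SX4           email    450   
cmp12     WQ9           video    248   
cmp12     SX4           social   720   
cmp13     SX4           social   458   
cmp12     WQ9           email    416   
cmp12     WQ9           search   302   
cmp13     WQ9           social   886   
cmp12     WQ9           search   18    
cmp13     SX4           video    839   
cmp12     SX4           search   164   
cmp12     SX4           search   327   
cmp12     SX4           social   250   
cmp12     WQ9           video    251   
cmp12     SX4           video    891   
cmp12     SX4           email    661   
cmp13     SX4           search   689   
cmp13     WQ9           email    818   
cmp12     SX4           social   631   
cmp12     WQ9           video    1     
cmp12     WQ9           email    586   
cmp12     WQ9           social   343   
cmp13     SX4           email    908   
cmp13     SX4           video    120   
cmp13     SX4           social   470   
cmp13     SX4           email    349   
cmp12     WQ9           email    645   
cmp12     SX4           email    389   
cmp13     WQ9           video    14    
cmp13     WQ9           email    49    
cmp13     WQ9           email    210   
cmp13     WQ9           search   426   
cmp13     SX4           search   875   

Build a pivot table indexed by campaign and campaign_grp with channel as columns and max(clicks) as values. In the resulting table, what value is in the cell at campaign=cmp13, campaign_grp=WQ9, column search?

Rows with campaign=cmp13, campaign_grp=WQ9 and channel=search: clicks values are 610, 931, 400, 893, 426.
max(610, 931, 400, 893, 426) = 931.

931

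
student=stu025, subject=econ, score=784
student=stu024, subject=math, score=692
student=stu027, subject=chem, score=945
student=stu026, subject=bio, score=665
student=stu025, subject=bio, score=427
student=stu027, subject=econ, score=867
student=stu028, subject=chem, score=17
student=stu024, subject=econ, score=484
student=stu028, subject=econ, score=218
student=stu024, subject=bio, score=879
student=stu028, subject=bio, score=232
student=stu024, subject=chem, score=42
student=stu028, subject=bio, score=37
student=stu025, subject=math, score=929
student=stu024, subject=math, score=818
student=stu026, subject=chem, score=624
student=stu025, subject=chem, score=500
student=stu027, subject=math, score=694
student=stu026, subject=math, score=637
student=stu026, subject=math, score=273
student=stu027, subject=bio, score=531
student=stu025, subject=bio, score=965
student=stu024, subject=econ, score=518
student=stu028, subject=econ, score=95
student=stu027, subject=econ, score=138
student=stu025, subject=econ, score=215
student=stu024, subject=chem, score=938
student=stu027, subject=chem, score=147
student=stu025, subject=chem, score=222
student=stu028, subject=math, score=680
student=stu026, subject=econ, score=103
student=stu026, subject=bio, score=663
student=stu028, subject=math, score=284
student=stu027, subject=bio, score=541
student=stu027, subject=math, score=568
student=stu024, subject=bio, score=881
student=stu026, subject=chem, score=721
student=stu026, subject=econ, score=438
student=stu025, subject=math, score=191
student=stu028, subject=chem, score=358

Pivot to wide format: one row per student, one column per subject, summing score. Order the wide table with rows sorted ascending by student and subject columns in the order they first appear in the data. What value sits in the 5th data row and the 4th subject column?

269

With rows sorted ascending by student, row 5 is student=stu028. subject columns in first-appearance order: econ, math, chem, bio; column 4 is bio.
Long rows with student=stu028, subject=bio: 232 + 37 = 269.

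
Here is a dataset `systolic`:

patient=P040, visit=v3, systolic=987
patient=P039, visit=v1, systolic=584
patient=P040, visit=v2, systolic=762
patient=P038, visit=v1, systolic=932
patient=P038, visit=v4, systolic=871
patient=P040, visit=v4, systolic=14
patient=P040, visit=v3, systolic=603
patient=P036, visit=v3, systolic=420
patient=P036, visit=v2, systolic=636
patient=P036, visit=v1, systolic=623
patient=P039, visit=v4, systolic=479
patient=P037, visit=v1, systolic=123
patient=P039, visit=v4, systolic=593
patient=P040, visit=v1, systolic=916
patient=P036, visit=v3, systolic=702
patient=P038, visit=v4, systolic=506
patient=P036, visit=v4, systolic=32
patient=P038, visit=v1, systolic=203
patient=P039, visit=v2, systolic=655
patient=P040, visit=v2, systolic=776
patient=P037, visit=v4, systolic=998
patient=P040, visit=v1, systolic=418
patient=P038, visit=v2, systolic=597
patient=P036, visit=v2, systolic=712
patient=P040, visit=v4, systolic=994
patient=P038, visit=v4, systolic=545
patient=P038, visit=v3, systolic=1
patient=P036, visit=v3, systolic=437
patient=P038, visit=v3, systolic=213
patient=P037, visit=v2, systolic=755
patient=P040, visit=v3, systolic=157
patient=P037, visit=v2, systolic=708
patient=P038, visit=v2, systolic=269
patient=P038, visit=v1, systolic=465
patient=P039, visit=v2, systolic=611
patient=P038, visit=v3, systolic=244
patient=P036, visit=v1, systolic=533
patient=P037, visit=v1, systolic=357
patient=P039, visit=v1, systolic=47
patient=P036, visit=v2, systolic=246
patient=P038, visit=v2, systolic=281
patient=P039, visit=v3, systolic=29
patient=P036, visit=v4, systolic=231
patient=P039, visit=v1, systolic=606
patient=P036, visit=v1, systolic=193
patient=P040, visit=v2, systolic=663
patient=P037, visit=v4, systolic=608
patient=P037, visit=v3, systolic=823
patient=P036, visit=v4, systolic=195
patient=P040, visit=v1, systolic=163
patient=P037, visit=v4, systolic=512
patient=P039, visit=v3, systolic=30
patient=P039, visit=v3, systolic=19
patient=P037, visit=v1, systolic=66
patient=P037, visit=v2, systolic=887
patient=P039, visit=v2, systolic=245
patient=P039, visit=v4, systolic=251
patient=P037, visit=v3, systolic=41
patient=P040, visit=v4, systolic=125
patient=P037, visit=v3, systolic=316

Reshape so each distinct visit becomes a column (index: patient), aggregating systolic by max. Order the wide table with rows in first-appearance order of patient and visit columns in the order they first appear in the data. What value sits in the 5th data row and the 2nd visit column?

357

With rows in first-appearance order of patient, row 5 is patient=P037. visit columns in first-appearance order: v3, v1, v2, v4; column 2 is v1.
Long rows with patient=P037, visit=v1: max(123, 357, 66) = 357.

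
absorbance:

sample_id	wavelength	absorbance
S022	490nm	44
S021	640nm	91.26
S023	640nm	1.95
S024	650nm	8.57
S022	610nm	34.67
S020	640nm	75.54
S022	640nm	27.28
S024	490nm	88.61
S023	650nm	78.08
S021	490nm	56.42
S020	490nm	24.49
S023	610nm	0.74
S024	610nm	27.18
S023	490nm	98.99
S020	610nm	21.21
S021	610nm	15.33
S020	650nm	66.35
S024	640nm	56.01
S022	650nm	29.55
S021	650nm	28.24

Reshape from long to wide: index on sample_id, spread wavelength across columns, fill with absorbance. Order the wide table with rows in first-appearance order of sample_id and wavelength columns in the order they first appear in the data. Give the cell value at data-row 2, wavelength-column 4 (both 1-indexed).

With rows in first-appearance order of sample_id, row 2 is sample_id=S021. wavelength columns in first-appearance order: 490nm, 640nm, 650nm, 610nm; column 4 is 610nm.
Long rows with sample_id=S021, wavelength=610nm: absorbance = 15.33.

15.33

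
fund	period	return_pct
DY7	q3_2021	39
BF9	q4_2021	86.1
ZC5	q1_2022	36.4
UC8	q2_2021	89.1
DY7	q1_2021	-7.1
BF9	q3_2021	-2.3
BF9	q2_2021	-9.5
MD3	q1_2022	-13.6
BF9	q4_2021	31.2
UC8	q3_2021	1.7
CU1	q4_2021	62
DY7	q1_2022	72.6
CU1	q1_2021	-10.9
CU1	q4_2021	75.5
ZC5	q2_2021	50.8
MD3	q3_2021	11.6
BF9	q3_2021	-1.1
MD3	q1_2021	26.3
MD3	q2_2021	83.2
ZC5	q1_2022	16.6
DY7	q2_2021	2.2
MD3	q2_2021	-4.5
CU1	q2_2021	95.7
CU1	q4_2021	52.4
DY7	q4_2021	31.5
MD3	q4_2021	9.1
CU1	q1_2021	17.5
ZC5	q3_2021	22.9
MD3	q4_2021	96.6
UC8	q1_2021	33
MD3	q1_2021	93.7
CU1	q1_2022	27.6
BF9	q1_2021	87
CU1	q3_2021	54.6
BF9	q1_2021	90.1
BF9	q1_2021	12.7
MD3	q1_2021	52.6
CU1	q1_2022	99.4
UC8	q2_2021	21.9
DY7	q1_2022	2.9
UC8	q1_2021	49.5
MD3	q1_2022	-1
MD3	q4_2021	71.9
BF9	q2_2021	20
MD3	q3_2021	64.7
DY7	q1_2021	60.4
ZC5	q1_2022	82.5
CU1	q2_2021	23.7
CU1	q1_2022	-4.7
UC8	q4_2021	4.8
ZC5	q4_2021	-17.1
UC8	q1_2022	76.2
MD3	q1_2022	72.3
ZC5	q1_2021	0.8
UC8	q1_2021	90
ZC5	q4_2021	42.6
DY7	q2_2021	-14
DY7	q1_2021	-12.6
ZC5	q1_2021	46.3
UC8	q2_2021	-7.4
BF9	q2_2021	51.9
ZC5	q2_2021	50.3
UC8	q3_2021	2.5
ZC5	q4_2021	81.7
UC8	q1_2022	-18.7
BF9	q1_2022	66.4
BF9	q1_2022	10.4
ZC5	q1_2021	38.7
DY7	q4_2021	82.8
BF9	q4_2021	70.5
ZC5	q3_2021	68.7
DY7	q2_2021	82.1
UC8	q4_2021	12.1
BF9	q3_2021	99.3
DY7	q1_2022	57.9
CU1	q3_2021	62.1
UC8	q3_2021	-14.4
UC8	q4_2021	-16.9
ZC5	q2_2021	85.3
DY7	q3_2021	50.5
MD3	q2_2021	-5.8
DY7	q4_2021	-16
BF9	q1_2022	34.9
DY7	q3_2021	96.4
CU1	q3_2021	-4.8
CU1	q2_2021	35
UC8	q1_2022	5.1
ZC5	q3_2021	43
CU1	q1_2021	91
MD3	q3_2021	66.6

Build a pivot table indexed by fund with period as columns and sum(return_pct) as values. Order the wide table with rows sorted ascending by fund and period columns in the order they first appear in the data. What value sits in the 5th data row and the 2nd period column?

0

With rows sorted ascending by fund, row 5 is fund=UC8. period columns in first-appearance order: q3_2021, q4_2021, q1_2022, q2_2021, q1_2021; column 2 is q4_2021.
Long rows with fund=UC8, period=q4_2021: 4.8 + 12.1 + -16.9 = 0.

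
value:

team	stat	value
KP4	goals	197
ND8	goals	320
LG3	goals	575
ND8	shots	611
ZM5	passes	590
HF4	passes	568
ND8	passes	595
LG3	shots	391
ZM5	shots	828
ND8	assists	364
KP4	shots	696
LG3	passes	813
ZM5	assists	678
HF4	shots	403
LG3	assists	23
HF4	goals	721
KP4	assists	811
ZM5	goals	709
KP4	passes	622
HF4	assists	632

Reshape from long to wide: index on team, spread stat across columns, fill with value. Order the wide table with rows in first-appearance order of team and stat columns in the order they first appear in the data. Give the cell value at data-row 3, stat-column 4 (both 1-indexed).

With rows in first-appearance order of team, row 3 is team=LG3. stat columns in first-appearance order: goals, shots, passes, assists; column 4 is assists.
Long rows with team=LG3, stat=assists: value = 23.

23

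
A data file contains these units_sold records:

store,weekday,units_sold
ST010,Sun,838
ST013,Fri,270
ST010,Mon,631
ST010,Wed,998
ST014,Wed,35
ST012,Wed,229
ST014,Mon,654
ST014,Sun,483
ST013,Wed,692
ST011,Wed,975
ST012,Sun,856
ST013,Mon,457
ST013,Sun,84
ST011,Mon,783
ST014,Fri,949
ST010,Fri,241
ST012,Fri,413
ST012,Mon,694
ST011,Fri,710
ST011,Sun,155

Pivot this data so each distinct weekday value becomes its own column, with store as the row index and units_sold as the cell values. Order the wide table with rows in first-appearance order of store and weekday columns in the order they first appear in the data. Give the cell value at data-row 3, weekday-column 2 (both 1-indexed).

With rows in first-appearance order of store, row 3 is store=ST014. weekday columns in first-appearance order: Sun, Fri, Mon, Wed; column 2 is Fri.
Long rows with store=ST014, weekday=Fri: units_sold = 949.

949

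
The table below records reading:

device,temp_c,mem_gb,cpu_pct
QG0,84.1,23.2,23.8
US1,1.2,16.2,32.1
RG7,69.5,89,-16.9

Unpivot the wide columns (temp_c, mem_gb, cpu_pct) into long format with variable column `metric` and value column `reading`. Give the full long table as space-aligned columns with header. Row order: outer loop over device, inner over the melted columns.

Each (device, column) pair becomes one row: 3 × 3 = 9 rows.
For example, (QG0, temp_c) → reading=84.1.

device  metric   reading
QG0     temp_c   84.1   
QG0     mem_gb   23.2   
QG0     cpu_pct  23.8   
US1     temp_c   1.2    
US1     mem_gb   16.2   
US1     cpu_pct  32.1   
RG7     temp_c   69.5   
RG7     mem_gb   89     
RG7     cpu_pct  -16.9  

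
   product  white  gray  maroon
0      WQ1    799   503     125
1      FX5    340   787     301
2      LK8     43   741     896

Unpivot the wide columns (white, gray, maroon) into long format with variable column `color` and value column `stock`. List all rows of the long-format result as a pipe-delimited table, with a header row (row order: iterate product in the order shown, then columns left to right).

Each (product, column) pair becomes one row: 3 × 3 = 9 rows.
For example, (WQ1, white) → stock=799.

| product | color | stock |
| WQ1 | white | 799 |
| WQ1 | gray | 503 |
| WQ1 | maroon | 125 |
| FX5 | white | 340 |
| FX5 | gray | 787 |
| FX5 | maroon | 301 |
| LK8 | white | 43 |
| LK8 | gray | 741 |
| LK8 | maroon | 896 |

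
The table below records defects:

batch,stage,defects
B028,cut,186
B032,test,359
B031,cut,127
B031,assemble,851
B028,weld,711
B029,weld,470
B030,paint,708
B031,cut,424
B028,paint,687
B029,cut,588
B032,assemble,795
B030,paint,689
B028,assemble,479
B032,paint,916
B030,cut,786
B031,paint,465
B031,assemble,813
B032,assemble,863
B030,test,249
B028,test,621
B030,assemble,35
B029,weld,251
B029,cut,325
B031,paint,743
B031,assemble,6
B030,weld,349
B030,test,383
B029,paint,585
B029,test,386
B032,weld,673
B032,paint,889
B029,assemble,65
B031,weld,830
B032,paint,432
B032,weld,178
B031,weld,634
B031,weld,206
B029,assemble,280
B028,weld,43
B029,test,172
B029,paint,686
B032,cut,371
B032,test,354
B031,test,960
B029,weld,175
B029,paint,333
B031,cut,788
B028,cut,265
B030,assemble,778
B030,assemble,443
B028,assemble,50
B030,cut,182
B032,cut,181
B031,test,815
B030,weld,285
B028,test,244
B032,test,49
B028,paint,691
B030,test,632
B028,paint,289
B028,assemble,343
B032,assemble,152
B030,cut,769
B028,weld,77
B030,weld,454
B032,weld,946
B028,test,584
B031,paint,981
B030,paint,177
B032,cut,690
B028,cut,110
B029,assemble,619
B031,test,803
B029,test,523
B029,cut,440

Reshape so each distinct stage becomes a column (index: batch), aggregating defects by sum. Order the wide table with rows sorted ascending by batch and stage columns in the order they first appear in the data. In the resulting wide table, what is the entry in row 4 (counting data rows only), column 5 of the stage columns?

With rows sorted ascending by batch, row 4 is batch=B031. stage columns in first-appearance order: cut, test, assemble, weld, paint; column 5 is paint.
Long rows with batch=B031, stage=paint: 465 + 743 + 981 = 2189.

2189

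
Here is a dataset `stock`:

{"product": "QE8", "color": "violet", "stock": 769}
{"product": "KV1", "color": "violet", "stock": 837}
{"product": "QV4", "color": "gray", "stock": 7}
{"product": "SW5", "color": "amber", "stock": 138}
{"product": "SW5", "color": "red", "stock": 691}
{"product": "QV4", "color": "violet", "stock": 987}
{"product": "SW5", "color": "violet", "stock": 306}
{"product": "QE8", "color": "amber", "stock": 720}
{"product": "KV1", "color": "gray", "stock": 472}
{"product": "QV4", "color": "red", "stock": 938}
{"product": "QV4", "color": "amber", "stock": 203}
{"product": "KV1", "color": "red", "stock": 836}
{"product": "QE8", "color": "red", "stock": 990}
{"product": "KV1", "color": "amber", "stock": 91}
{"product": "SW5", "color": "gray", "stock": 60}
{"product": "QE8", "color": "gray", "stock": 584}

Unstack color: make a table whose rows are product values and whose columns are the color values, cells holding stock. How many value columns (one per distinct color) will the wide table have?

4

4 distinct color values: violet, gray, amber, red.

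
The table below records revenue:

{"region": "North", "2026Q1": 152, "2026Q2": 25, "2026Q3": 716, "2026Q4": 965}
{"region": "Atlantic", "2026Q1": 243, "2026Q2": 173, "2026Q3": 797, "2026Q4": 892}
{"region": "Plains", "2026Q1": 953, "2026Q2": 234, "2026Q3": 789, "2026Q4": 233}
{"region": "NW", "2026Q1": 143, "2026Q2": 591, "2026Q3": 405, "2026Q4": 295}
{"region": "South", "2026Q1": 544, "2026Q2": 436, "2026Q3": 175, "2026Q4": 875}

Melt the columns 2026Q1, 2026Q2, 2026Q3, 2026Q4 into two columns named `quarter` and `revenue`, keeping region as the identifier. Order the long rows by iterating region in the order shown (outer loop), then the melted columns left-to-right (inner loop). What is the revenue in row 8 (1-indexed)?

892

20 rows total (5 × 4). Row 8: index ⌊(8-1)/4⌋ = 1 into region → Atlantic; (8-1) mod 4 = 3 into the melted columns → 2026Q4.
So row 8 is (Atlantic, 2026Q4, 892); revenue = 892.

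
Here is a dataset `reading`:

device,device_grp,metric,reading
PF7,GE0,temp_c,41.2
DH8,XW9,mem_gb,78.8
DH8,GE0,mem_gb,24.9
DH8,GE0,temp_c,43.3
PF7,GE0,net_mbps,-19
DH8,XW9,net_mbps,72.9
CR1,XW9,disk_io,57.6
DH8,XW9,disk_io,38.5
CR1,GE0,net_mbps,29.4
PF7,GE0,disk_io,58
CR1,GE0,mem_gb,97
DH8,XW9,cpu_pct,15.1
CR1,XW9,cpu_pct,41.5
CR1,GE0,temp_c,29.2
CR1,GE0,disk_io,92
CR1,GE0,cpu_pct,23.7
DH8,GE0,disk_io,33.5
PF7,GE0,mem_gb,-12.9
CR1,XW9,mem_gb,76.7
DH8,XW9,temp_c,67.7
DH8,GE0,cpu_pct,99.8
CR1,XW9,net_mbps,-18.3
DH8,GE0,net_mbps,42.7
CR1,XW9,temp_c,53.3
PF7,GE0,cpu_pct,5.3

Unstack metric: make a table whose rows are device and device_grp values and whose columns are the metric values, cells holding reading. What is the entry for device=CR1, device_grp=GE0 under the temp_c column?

Wide layout: rows indexed by device and device_grp, columns are the 5 distinct metric values (temp_c, mem_gb, net_mbps, disk_io, cpu_pct).
Cell (device=CR1, device_grp=GE0, metric=temp_c) draws from the long row where device=CR1, device_grp=GE0 and metric=temp_c, which has reading=29.2.

29.2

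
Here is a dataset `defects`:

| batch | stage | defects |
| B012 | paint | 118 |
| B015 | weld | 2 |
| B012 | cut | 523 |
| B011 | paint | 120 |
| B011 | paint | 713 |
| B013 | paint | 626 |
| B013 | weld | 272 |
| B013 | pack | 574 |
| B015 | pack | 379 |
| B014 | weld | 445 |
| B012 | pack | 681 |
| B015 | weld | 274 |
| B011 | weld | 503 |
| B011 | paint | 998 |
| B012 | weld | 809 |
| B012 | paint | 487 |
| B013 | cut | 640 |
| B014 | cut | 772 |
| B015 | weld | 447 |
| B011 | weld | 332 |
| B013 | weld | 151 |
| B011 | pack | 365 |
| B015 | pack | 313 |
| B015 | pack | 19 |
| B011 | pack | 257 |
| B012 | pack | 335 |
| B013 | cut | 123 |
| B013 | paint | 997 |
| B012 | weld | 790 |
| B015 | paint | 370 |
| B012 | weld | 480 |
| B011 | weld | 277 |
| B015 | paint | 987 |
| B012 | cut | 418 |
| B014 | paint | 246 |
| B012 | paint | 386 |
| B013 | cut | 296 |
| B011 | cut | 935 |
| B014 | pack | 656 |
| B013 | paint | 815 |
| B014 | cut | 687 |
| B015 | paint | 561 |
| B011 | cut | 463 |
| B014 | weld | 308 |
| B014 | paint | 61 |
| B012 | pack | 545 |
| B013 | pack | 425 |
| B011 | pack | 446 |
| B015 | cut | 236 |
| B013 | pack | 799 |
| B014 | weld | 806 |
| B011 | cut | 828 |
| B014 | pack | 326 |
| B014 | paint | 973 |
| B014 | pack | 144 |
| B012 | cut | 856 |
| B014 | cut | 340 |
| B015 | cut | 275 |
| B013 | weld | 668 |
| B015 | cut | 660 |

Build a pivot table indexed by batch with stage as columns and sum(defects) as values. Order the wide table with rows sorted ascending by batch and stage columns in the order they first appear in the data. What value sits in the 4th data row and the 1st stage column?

1280

With rows sorted ascending by batch, row 4 is batch=B014. stage columns in first-appearance order: paint, weld, cut, pack; column 1 is paint.
Long rows with batch=B014, stage=paint: 246 + 61 + 973 = 1280.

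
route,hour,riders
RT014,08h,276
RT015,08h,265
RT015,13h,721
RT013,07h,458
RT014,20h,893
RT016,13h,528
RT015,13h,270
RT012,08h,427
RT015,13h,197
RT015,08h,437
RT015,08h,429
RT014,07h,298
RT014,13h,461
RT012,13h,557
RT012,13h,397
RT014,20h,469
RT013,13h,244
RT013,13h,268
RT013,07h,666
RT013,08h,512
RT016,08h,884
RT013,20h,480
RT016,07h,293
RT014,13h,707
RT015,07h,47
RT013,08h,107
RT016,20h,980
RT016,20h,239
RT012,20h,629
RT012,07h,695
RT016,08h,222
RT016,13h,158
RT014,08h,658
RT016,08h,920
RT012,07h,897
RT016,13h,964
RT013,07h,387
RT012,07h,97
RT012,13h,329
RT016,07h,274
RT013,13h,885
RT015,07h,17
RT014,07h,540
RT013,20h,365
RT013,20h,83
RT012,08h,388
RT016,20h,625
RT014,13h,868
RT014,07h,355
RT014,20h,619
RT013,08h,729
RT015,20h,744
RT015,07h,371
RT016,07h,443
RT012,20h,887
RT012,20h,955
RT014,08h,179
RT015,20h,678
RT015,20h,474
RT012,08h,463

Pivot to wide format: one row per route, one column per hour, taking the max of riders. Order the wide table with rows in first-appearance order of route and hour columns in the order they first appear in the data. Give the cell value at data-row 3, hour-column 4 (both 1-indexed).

With rows in first-appearance order of route, row 3 is route=RT013. hour columns in first-appearance order: 08h, 13h, 07h, 20h; column 4 is 20h.
Long rows with route=RT013, hour=20h: max(480, 365, 83) = 480.

480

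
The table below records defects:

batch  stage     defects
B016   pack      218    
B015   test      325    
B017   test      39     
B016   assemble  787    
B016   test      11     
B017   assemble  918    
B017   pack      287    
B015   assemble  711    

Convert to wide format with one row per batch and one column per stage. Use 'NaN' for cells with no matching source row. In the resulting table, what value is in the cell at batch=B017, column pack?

The long row with batch=B017, stage=pack has defects=287.

287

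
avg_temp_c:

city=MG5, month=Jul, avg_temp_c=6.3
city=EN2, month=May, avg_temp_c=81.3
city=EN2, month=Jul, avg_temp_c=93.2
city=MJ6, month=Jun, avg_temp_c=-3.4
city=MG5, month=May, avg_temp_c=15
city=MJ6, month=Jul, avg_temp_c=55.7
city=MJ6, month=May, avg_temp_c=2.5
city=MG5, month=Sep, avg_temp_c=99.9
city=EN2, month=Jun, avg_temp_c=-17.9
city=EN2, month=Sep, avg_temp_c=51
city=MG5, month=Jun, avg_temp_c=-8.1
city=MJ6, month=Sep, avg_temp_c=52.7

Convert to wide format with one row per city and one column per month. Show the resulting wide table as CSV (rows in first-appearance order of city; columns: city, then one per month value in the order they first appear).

city,Jul,May,Jun,Sep
MG5,6.3,15,-8.1,99.9
EN2,93.2,81.3,-17.9,51
MJ6,55.7,2.5,-3.4,52.7

Columns: city plus the 4 distinct month values (Jul, May, Jun, Sep).
For example, row MG5 column Jul takes avg_temp_c=6.3 from the long row (MG5, Jul).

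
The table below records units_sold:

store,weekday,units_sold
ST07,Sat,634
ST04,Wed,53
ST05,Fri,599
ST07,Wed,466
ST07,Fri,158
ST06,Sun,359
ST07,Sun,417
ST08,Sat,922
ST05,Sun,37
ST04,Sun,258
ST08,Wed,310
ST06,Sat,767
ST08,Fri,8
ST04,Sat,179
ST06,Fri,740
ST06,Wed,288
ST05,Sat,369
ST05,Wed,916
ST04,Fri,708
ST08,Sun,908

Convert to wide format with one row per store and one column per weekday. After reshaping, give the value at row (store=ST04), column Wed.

Wide layout: rows indexed by store, columns are the 4 distinct weekday values (Sat, Wed, Fri, Sun).
Cell (store=ST04, weekday=Wed) draws from the long row where store=ST04 and weekday=Wed, which has units_sold=53.

53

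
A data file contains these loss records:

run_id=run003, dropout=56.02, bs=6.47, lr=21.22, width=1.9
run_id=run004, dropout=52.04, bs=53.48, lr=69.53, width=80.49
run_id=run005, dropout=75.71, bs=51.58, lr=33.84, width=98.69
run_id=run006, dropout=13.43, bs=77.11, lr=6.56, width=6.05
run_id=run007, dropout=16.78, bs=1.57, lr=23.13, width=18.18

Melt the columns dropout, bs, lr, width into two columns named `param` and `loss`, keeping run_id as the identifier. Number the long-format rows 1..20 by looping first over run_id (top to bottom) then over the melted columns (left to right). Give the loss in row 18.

20 rows total (5 × 4). Row 18: index ⌊(18-1)/4⌋ = 4 into run_id → run007; (18-1) mod 4 = 1 into the melted columns → bs.
So row 18 is (run007, bs, 1.57); loss = 1.57.

1.57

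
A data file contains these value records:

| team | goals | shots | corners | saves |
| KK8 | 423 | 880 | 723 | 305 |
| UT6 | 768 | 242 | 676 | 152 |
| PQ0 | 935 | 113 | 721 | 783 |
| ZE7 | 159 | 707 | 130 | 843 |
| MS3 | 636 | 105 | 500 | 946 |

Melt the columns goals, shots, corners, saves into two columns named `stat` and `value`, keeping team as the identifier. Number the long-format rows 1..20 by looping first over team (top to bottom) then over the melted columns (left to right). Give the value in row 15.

20 rows total (5 × 4). Row 15: index ⌊(15-1)/4⌋ = 3 into team → ZE7; (15-1) mod 4 = 2 into the melted columns → corners.
So row 15 is (ZE7, corners, 130); value = 130.

130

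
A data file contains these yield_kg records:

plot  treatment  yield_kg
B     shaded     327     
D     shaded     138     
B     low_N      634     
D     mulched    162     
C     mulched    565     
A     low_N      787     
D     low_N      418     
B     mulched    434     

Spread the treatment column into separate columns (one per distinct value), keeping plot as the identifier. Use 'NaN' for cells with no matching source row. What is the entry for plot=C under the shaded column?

NaN

No long-format row has plot=C and treatment=shaded, so the cell is NaN.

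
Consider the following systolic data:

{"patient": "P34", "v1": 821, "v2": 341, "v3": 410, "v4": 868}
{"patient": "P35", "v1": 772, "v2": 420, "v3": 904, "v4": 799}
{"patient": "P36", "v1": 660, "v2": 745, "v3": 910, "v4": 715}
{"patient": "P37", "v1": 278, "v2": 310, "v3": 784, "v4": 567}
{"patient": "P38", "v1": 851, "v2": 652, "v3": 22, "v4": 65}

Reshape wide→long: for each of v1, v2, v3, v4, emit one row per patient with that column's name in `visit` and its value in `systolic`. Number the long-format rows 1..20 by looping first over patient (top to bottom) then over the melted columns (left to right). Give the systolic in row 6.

20 rows total (5 × 4). Row 6: index ⌊(6-1)/4⌋ = 1 into patient → P35; (6-1) mod 4 = 1 into the melted columns → v2.
So row 6 is (P35, v2, 420); systolic = 420.

420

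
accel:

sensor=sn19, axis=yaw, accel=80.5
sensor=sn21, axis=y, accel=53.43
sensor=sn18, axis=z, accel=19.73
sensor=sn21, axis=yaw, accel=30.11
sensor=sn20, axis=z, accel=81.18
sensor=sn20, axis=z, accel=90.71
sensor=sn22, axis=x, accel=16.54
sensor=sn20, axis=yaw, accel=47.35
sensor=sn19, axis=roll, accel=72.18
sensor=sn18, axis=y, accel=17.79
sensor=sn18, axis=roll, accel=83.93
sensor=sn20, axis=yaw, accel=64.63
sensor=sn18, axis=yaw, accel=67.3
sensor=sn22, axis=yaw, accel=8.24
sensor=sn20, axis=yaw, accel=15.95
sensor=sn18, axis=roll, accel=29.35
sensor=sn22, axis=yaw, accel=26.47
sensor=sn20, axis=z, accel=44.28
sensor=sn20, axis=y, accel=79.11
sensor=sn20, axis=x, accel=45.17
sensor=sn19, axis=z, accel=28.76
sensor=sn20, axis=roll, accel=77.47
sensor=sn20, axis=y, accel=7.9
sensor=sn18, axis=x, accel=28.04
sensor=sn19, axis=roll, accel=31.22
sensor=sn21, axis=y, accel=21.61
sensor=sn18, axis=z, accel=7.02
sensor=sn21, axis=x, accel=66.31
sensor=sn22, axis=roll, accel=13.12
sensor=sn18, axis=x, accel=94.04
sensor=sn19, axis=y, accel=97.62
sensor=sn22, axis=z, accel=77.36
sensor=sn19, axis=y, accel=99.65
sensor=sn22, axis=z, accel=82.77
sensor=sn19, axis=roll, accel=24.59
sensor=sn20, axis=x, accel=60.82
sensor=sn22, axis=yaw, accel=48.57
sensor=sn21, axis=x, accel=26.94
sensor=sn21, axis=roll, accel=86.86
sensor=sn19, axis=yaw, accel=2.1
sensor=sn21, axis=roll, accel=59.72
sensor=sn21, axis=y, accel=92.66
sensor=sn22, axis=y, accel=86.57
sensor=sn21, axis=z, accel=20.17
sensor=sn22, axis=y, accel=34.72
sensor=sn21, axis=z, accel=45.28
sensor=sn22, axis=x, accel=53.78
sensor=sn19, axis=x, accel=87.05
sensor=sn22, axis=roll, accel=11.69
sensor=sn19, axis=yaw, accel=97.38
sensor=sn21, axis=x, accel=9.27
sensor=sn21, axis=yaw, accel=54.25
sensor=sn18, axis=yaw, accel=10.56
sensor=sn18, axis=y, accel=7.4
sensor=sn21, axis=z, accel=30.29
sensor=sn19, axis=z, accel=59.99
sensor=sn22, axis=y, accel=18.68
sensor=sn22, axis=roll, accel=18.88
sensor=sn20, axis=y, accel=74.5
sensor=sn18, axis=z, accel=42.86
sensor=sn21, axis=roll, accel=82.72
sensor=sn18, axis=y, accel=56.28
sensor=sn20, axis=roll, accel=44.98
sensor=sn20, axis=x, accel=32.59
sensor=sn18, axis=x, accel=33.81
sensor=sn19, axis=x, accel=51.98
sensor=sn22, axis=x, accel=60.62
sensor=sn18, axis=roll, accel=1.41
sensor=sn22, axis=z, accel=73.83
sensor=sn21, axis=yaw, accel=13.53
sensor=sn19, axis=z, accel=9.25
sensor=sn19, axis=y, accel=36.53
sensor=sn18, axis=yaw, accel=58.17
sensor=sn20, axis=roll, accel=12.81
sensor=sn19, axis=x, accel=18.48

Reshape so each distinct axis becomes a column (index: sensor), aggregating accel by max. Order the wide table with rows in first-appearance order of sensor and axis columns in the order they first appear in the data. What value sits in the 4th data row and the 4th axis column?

With rows in first-appearance order of sensor, row 4 is sensor=sn20. axis columns in first-appearance order: yaw, y, z, x, roll; column 4 is x.
Long rows with sensor=sn20, axis=x: max(45.17, 60.82, 32.59) = 60.82.

60.82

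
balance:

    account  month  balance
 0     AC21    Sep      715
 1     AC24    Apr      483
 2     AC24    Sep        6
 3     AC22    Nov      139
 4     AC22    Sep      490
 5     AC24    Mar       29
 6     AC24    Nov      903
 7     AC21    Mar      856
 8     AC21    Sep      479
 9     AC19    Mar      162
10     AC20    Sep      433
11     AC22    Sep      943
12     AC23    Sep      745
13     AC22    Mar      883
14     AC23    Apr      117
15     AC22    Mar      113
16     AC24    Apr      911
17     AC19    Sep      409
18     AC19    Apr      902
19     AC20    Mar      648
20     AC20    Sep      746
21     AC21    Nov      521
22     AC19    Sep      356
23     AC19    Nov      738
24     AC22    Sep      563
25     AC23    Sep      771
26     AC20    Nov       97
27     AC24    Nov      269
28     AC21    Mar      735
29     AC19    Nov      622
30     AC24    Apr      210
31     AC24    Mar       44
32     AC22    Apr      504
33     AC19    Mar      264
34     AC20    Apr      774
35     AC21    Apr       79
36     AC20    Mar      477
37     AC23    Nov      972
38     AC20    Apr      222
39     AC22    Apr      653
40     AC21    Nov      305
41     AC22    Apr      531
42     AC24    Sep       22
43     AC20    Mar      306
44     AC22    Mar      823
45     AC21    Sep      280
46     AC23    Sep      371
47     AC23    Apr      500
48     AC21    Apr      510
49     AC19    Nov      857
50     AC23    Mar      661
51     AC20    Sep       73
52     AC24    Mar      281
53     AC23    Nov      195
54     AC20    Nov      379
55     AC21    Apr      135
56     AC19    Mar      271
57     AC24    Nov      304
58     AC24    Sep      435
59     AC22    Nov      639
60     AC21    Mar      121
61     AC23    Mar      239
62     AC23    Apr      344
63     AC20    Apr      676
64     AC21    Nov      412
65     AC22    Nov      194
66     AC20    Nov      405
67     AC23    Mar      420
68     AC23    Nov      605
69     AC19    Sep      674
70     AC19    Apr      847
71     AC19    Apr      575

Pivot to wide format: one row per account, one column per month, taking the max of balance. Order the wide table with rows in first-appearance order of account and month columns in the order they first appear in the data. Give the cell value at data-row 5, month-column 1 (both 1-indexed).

746

With rows in first-appearance order of account, row 5 is account=AC20. month columns in first-appearance order: Sep, Apr, Nov, Mar; column 1 is Sep.
Long rows with account=AC20, month=Sep: max(433, 746, 73) = 746.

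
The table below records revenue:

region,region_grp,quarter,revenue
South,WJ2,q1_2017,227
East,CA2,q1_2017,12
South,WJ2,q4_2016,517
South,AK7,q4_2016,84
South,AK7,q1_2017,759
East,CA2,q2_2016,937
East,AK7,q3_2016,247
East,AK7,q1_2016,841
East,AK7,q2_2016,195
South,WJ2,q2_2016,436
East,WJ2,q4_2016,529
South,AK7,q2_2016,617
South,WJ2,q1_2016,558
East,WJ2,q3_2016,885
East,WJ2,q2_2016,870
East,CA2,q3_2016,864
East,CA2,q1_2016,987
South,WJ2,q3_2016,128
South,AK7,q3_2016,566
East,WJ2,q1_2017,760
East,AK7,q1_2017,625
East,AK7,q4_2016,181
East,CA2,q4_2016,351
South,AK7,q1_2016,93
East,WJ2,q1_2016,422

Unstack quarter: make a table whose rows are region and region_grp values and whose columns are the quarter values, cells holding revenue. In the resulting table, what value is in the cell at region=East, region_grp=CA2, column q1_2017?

12

Wide layout: rows indexed by region and region_grp, columns are the 5 distinct quarter values (q1_2017, q4_2016, q2_2016, q3_2016, q1_2016).
Cell (region=East, region_grp=CA2, quarter=q1_2017) draws from the long row where region=East, region_grp=CA2 and quarter=q1_2017, which has revenue=12.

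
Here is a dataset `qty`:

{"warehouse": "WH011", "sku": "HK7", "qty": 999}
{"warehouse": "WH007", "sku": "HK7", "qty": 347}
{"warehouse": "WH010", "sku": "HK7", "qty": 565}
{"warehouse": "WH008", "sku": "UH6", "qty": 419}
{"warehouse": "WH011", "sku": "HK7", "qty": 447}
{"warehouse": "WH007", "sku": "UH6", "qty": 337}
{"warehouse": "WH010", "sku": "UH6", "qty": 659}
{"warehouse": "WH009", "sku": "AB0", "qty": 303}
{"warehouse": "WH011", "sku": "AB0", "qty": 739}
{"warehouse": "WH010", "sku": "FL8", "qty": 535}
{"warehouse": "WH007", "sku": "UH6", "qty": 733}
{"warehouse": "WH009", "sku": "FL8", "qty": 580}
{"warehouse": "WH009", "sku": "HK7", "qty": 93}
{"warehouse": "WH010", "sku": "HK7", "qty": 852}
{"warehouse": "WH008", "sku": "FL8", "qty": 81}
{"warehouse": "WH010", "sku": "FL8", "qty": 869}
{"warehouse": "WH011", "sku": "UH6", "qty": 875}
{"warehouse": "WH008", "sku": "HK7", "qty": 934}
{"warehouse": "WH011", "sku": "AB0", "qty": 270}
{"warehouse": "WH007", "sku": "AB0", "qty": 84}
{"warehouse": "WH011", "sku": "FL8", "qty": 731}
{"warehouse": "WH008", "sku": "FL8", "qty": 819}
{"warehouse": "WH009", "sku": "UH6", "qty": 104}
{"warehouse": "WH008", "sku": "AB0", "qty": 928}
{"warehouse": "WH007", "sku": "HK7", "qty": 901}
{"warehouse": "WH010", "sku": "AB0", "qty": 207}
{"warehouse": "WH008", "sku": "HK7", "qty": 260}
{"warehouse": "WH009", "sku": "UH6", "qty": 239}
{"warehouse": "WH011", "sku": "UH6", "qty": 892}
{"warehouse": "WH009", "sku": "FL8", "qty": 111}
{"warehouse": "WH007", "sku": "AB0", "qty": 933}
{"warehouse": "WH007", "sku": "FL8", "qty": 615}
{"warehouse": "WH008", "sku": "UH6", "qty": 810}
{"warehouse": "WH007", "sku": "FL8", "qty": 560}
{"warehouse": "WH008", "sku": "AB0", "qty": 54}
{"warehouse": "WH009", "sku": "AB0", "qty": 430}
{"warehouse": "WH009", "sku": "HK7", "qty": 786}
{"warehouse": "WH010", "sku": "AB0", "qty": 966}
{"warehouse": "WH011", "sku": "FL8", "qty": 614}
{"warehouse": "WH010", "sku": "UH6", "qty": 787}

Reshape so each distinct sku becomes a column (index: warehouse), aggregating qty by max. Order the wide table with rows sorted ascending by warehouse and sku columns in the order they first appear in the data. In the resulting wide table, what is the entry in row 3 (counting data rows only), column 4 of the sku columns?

580

With rows sorted ascending by warehouse, row 3 is warehouse=WH009. sku columns in first-appearance order: HK7, UH6, AB0, FL8; column 4 is FL8.
Long rows with warehouse=WH009, sku=FL8: max(580, 111) = 580.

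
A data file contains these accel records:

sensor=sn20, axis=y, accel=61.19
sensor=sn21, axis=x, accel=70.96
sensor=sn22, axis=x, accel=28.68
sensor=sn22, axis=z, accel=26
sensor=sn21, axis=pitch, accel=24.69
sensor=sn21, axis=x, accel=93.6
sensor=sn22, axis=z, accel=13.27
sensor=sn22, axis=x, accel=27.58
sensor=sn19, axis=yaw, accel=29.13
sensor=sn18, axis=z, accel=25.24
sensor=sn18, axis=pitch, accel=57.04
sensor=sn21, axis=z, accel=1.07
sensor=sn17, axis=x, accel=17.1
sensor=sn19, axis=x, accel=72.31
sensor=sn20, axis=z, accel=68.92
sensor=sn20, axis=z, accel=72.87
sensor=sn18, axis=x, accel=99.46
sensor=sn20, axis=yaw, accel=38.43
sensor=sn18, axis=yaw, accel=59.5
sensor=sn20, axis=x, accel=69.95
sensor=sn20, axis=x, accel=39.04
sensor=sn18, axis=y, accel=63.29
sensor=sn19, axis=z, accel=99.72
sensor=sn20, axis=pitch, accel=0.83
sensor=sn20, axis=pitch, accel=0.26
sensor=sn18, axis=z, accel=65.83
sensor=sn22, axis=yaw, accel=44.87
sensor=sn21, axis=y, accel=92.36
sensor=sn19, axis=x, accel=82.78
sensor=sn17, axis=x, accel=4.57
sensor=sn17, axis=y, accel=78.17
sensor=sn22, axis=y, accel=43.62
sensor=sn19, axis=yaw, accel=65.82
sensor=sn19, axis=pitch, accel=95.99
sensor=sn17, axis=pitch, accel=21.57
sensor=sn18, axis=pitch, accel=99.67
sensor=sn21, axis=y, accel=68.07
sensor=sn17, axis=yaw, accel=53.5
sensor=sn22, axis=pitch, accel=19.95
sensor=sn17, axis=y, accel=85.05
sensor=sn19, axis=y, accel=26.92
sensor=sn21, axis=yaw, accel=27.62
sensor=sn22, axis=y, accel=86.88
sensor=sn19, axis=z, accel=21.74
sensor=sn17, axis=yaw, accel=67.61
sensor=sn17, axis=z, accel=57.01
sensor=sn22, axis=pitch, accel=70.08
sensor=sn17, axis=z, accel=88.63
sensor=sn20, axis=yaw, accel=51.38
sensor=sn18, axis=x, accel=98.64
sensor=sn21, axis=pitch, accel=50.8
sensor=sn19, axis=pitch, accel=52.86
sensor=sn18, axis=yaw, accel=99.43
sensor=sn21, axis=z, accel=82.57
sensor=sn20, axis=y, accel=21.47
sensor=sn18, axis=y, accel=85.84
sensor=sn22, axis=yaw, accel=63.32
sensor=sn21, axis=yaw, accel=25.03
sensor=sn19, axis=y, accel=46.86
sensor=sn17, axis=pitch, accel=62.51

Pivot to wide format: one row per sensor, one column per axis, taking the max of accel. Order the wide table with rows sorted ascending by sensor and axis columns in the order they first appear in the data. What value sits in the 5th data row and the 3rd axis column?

82.57

With rows sorted ascending by sensor, row 5 is sensor=sn21. axis columns in first-appearance order: y, x, z, pitch, yaw; column 3 is z.
Long rows with sensor=sn21, axis=z: max(1.07, 82.57) = 82.57.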